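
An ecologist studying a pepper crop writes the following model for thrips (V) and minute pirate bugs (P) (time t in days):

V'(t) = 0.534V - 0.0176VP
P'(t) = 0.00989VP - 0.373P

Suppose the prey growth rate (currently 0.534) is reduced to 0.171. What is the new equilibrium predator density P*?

At the interior fixed point, setting dV/dt = 0 with V > 0 fixes P* = (prey growth rate)/(VP coefficient) — independent of the other coefficients.
With the change, P* = 0.171/0.0176 = 9.72; it falls from 30.3.

P* ≈ 9.72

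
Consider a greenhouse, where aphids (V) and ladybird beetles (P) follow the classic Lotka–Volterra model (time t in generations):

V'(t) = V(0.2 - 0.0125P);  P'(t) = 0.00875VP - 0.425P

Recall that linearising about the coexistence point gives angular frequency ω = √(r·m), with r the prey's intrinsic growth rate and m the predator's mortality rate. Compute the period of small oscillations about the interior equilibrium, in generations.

T ≈ 21.6 generations

Here r = 0.2 and m = 0.425, so r·m = 0.085.
ω = √0.085 = 0.292 per generation, hence T = 2π/ω ≈ 21.6 generations.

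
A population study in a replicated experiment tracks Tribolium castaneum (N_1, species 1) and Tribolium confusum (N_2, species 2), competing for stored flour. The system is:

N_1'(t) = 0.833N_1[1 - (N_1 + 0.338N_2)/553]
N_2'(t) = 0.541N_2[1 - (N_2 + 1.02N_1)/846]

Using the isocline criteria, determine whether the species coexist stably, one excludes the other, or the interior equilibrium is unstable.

Compare the nullcline intercepts: K1/α12 = 553/0.338 = 1640 > K2 = 846; K2/α21 = 846/1.02 = 829 > K1 = 553.
Since both inequalities hold, each species can invade when rare, so the interior equilibrium is stable.

stable coexistence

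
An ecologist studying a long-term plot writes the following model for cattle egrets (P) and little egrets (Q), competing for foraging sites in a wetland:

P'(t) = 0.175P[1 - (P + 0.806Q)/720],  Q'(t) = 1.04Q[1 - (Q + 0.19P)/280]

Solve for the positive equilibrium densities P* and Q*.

Setting both brackets to zero gives the nullclines P + 0.806Q = 720 and 0.19P + Q = 280.
Substituting Q = 280 - 0.19P into the first: P(1 - 0.806·0.19) = 720 - 0.806·280.
So P* = 494/0.847 = 584, and then Q* = 280 - 0.19·584 = 169.

P* ≈ 584, Q* ≈ 169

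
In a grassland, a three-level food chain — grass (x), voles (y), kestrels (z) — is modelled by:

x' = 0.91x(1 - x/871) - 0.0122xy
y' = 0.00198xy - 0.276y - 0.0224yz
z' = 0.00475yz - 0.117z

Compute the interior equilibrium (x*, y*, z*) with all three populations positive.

From dz/dt = 0: 0.00475y* = 0.117, so y* = 24.6.
From dx/dt = 0: 0.91(1 - x*/871) = 0.0122·24.6, giving x* = 871·(1 - 0.33) = 583.
From dy/dt = 0: 0.00198·583 - 0.276 = 0.0224z*, so z* = 0.879/0.0224 = 39.2.

x* ≈ 583, y* ≈ 24.6, z* ≈ 39.2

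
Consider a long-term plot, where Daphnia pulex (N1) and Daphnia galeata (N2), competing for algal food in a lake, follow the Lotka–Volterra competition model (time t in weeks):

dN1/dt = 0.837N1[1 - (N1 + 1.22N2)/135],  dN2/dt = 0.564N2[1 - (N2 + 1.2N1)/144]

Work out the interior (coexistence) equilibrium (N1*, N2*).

N1* ≈ 87.7, N2* ≈ 38.8

Setting both brackets to zero gives the nullclines N1 + 1.22N2 = 135 and 1.2N1 + N2 = 144.
Substituting N2 = 144 - 1.2N1 into the first: N1(1 - 1.22·1.2) = 135 - 1.22·144.
So N1* = -40.7/-0.464 = 87.7, and then N2* = 144 - 1.2·87.7 = 38.8.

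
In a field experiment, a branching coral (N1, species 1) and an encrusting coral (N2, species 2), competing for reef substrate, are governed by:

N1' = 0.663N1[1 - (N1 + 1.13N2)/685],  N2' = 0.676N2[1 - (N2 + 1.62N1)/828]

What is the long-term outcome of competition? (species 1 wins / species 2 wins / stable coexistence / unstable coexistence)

unstable coexistence (outcome depends on initial conditions)

Compare the nullcline intercepts: K1/α12 = 685/1.13 = 606 < K2 = 828; K2/α21 = 828/1.62 = 511 < K1 = 685.
Since both are reversed, neither can invade when rare; the interior point is a saddle.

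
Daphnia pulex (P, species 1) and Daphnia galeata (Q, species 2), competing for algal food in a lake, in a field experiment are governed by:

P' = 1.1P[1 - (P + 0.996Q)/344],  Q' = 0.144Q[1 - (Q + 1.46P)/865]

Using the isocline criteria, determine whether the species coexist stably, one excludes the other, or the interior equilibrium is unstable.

Compare the nullcline intercepts: K1/α12 = 344/0.996 = 345 < K2 = 865; K2/α21 = 865/1.46 = 592 > K1 = 344.
Since the inequalities point opposite ways, species 2 can invade but species 1 cannot.

species 2 excludes species 1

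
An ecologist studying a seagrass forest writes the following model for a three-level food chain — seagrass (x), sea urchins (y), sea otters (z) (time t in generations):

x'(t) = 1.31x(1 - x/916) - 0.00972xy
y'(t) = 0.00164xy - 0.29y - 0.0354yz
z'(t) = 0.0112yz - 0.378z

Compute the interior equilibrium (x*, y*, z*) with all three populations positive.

From dz/dt = 0: 0.0112y* = 0.378, so y* = 33.8.
From dx/dt = 0: 1.31(1 - x*/916) = 0.00972·33.8, giving x* = 916·(1 - 0.25) = 687.
From dy/dt = 0: 0.00164·687 - 0.29 = 0.0354z*, so z* = 0.836/0.0354 = 23.6.

x* ≈ 687, y* ≈ 33.8, z* ≈ 23.6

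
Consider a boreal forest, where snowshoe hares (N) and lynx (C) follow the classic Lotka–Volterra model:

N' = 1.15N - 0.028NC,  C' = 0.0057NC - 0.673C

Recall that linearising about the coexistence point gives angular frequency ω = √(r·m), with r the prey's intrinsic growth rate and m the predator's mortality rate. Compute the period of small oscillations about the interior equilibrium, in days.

T ≈ 7.14 days

Here r = 1.15 and m = 0.673, so r·m = 0.774.
ω = √0.774 = 0.88 per day, hence T = 2π/ω ≈ 7.14 days.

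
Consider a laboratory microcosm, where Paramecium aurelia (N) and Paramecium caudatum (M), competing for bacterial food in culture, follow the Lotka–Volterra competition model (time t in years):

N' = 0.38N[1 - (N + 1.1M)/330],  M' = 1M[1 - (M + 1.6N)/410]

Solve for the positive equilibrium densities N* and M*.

Setting both brackets to zero gives the nullclines N + 1.1M = 330 and 1.6N + M = 410.
Substituting M = 410 - 1.6N into the first: N(1 - 1.1·1.6) = 330 - 1.1·410.
So N* = -121/-0.76 = 159, and then M* = 410 - 1.6·159 = 155.

N* ≈ 159, M* ≈ 155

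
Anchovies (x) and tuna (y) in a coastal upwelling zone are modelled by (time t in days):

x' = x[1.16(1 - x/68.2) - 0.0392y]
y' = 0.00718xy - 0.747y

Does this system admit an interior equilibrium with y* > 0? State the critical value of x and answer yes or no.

The predator equation gives dy/dt > 0 only when x > 0.747/0.00718 = 104.
Without the predator, x → K = 68.2. Since 68.2 < 104, the predator cannot invade.

Threshold x = 104; K < 104, so no, the predator goes extinct.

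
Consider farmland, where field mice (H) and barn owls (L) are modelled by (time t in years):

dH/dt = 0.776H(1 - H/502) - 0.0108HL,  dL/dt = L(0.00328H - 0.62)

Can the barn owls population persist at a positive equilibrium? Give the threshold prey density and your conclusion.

Threshold H = 189; K > 189, so yes, the predator persists.

The predator equation gives dL/dt > 0 only when H > 0.62/0.00328 = 189.
Without the predator, H → K = 502. Since 502 > 189, the predator can invade and persist.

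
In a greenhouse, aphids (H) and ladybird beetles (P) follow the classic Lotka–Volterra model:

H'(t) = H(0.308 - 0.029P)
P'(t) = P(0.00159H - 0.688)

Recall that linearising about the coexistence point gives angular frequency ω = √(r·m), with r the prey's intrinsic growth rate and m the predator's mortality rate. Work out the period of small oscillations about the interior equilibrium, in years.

Here r = 0.308 and m = 0.688, so r·m = 0.212.
ω = √0.212 = 0.46 per year, hence T = 2π/ω ≈ 13.6 years.

T ≈ 13.6 years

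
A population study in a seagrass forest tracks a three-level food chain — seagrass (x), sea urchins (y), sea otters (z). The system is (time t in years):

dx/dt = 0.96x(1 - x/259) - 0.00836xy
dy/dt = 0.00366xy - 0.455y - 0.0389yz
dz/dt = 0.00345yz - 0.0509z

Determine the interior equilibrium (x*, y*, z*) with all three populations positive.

x* ≈ 226, y* ≈ 14.8, z* ≈ 9.54

From dz/dt = 0: 0.00345y* = 0.0509, so y* = 14.8.
From dx/dt = 0: 0.96(1 - x*/259) = 0.00836·14.8, giving x* = 259·(1 - 0.128) = 226.
From dy/dt = 0: 0.00366·226 - 0.455 = 0.0389z*, so z* = 0.371/0.0389 = 9.54.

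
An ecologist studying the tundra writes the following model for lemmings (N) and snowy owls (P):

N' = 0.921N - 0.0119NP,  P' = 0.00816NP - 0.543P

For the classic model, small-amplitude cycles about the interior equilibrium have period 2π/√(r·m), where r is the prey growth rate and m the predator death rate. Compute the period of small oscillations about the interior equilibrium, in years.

Here r = 0.921 and m = 0.543, so r·m = 0.5.
ω = √0.5 = 0.707 per year, hence T = 2π/ω ≈ 8.88 years.

T ≈ 8.88 years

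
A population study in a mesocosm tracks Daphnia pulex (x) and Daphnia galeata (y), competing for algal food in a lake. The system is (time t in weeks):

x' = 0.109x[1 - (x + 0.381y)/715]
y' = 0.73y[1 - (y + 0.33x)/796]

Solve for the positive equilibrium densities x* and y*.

x* ≈ 471, y* ≈ 641

Setting both brackets to zero gives the nullclines x + 0.381y = 715 and 0.33x + y = 796.
Substituting y = 796 - 0.33x into the first: x(1 - 0.381·0.33) = 715 - 0.381·796.
So x* = 412/0.874 = 471, and then y* = 796 - 0.33·471 = 641.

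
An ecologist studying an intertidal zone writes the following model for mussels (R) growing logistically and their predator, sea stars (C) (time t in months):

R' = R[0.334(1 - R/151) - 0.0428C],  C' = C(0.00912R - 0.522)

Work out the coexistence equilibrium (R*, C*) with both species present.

From dC/dt = 0 with C > 0: 0.00912R* = 0.522, so R* = 57.2.
Substitute into dR/dt = 0: 0.334(1 - 57.2/151) = 0.0428C*.
The bracket is 0.621, giving C* = 0.207/0.0428 = 4.85.

R* ≈ 57.2, C* ≈ 4.85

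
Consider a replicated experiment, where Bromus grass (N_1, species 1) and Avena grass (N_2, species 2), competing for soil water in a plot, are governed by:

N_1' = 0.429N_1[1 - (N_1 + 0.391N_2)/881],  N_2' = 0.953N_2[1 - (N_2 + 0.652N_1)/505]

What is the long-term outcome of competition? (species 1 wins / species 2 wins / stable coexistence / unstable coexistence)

species 1 excludes species 2

Compare the nullcline intercepts: K1/α12 = 881/0.391 = 2250 > K2 = 505; K2/α21 = 505/0.652 = 775 < K1 = 881.
Since the inequalities point opposite ways, species 1 can invade but species 2 cannot.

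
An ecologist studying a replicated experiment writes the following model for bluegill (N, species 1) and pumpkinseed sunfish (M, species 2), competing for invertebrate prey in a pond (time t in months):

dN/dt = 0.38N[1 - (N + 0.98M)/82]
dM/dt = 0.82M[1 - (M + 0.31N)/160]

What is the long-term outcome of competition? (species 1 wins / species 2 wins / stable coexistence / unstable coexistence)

species 2 excludes species 1

Compare the nullcline intercepts: K1/α12 = 82/0.98 = 83.7 < K2 = 160; K2/α21 = 160/0.31 = 516 > K1 = 82.
Since the inequalities point opposite ways, species 2 can invade but species 1 cannot.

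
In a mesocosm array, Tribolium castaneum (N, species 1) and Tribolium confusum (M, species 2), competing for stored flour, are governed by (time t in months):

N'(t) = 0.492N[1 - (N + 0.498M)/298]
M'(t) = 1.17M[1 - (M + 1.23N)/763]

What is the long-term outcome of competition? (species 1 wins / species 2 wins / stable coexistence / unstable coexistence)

Compare the nullcline intercepts: K1/α12 = 298/0.498 = 598 < K2 = 763; K2/α21 = 763/1.23 = 620 > K1 = 298.
Since the inequalities point opposite ways, species 2 can invade but species 1 cannot.

species 2 excludes species 1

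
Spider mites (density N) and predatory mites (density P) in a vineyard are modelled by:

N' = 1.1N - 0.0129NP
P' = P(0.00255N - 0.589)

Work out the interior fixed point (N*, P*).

N* ≈ 231, P* ≈ 85.3

Set dP/dt = 0 with P > 0: 0.00255N - 0.589 = 0, so N* = 0.589/0.00255 = 231.
Set dN/dt = 0 with N > 0: 1.1 - 0.0129P = 0, so P* = 1.1/0.0129 = 85.3.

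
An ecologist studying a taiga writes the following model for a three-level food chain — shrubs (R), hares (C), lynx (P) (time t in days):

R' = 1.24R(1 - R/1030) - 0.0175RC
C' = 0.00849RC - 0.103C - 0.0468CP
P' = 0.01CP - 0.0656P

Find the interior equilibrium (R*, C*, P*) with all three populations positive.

From dP/dt = 0: 0.01C* = 0.0656, so C* = 6.56.
From dR/dt = 0: 1.24(1 - R*/1030) = 0.0175·6.56, giving R* = 1030·(1 - 0.0926) = 935.
From dC/dt = 0: 0.00849·935 - 0.103 = 0.0468P*, so P* = 7.83/0.0468 = 167.

R* ≈ 935, C* ≈ 6.56, P* ≈ 167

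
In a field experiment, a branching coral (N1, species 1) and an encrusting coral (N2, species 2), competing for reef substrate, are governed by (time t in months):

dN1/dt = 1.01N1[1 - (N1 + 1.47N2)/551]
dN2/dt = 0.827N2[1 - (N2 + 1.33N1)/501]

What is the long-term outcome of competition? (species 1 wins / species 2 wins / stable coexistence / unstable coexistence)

Compare the nullcline intercepts: K1/α12 = 551/1.47 = 375 < K2 = 501; K2/α21 = 501/1.33 = 377 < K1 = 551.
Since both are reversed, neither can invade when rare; the interior point is a saddle.

unstable coexistence (outcome depends on initial conditions)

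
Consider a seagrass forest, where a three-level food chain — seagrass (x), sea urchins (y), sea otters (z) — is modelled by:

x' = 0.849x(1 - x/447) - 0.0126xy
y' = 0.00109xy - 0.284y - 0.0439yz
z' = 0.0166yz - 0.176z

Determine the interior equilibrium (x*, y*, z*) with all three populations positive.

From dz/dt = 0: 0.0166y* = 0.176, so y* = 10.6.
From dx/dt = 0: 0.849(1 - x*/447) = 0.0126·10.6, giving x* = 447·(1 - 0.157) = 377.
From dy/dt = 0: 0.00109·377 - 0.284 = 0.0439z*, so z* = 0.127/0.0439 = 2.88.

x* ≈ 377, y* ≈ 10.6, z* ≈ 2.88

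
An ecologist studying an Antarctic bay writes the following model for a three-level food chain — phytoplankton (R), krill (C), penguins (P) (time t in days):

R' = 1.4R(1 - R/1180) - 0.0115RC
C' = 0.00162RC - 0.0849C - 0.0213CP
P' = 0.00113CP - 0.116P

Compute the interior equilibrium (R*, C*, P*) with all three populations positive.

From dP/dt = 0: 0.00113C* = 0.116, so C* = 103.
From dR/dt = 0: 1.4(1 - R*/1180) = 0.0115·103, giving R* = 1180·(1 - 0.843) = 185.
From dC/dt = 0: 0.00162·185 - 0.0849 = 0.0213P*, so P* = 0.215/0.0213 = 10.1.

R* ≈ 185, C* ≈ 103, P* ≈ 10.1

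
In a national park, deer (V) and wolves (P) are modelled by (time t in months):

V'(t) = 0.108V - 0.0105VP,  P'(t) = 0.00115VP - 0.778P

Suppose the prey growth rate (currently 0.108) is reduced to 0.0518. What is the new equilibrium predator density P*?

At the interior fixed point, setting dV/dt = 0 with V > 0 fixes P* = (prey growth rate)/(VP coefficient) — independent of the other coefficients.
With the change, P* = 0.0518/0.0105 = 4.93; it falls from 10.3.

P* ≈ 4.93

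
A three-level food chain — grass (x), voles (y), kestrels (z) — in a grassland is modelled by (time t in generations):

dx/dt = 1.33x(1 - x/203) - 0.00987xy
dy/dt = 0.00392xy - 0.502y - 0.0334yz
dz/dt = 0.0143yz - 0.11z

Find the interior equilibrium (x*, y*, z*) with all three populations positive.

From dz/dt = 0: 0.0143y* = 0.11, so y* = 7.69.
From dx/dt = 0: 1.33(1 - x*/203) = 0.00987·7.69, giving x* = 203·(1 - 0.0571) = 191.
From dy/dt = 0: 0.00392·191 - 0.502 = 0.0334z*, so z* = 0.248/0.0334 = 7.44.

x* ≈ 191, y* ≈ 7.69, z* ≈ 7.44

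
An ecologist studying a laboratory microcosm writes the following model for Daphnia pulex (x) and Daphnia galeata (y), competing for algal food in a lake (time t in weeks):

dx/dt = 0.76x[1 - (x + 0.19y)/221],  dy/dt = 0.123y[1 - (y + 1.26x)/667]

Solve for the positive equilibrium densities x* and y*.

x* ≈ 124, y* ≈ 511

Setting both brackets to zero gives the nullclines x + 0.19y = 221 and 1.26x + y = 667.
Substituting y = 667 - 1.26x into the first: x(1 - 0.19·1.26) = 221 - 0.19·667.
So x* = 94.3/0.761 = 124, and then y* = 667 - 1.26·124 = 511.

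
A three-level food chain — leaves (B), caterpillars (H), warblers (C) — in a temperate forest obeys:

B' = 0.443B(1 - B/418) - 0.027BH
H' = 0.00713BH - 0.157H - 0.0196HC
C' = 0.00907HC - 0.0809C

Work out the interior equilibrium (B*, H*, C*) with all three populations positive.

B* ≈ 191, H* ≈ 8.92, C* ≈ 61.4

From dC/dt = 0: 0.00907H* = 0.0809, so H* = 8.92.
From dB/dt = 0: 0.443(1 - B*/418) = 0.027·8.92, giving B* = 418·(1 - 0.544) = 191.
From dH/dt = 0: 0.00713·191 - 0.157 = 0.0196C*, so C* = 1.2/0.0196 = 61.4.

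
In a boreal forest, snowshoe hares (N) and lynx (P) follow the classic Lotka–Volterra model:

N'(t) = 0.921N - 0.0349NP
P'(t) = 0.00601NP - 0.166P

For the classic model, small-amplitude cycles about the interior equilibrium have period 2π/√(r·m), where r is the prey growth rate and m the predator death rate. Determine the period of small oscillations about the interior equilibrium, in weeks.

Here r = 0.921 and m = 0.166, so r·m = 0.153.
ω = √0.153 = 0.391 per week, hence T = 2π/ω ≈ 16.1 weeks.

T ≈ 16.1 weeks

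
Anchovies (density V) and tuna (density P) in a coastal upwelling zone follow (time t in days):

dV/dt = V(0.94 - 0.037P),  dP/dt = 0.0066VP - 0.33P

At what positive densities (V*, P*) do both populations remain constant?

Set dP/dt = 0 with P > 0: 0.0066V - 0.33 = 0, so V* = 0.33/0.0066 = 50.
Set dV/dt = 0 with V > 0: 0.94 - 0.037P = 0, so P* = 0.94/0.037 = 25.4.

V* ≈ 50, P* ≈ 25.4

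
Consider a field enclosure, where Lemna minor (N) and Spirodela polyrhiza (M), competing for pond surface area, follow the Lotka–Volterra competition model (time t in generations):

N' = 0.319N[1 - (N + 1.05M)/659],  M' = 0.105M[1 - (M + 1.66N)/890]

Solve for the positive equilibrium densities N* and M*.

Setting both brackets to zero gives the nullclines N + 1.05M = 659 and 1.66N + M = 890.
Substituting M = 890 - 1.66N into the first: N(1 - 1.05·1.66) = 659 - 1.05·890.
So N* = -276/-0.743 = 371, and then M* = 890 - 1.66·371 = 274.

N* ≈ 371, M* ≈ 274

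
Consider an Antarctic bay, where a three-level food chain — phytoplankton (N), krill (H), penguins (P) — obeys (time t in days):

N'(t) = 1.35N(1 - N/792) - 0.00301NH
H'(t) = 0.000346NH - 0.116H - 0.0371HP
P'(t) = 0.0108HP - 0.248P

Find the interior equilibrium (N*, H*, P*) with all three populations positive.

From dP/dt = 0: 0.0108H* = 0.248, so H* = 23.
From dN/dt = 0: 1.35(1 - N*/792) = 0.00301·23, giving N* = 792·(1 - 0.0512) = 751.
From dH/dt = 0: 0.000346·751 - 0.116 = 0.0371P*, so P* = 0.144/0.0371 = 3.88.

N* ≈ 751, H* ≈ 23, P* ≈ 3.88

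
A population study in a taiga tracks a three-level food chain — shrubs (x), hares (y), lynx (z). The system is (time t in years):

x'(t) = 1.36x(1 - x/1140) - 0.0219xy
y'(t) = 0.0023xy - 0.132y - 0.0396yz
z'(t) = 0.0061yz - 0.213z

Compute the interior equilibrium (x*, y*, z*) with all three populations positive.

From dz/dt = 0: 0.0061y* = 0.213, so y* = 34.9.
From dx/dt = 0: 1.36(1 - x*/1140) = 0.0219·34.9, giving x* = 1140·(1 - 0.562) = 499.
From dy/dt = 0: 0.0023·499 - 0.132 = 0.0396z*, so z* = 1.02/0.0396 = 25.6.

x* ≈ 499, y* ≈ 34.9, z* ≈ 25.6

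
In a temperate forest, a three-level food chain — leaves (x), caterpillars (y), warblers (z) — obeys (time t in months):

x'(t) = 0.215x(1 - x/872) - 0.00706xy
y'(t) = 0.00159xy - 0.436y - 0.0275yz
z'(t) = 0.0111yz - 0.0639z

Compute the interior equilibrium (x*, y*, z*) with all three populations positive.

x* ≈ 707, y* ≈ 5.76, z* ≈ 25

From dz/dt = 0: 0.0111y* = 0.0639, so y* = 5.76.
From dx/dt = 0: 0.215(1 - x*/872) = 0.00706·5.76, giving x* = 872·(1 - 0.189) = 707.
From dy/dt = 0: 0.00159·707 - 0.436 = 0.0275z*, so z* = 0.688/0.0275 = 25.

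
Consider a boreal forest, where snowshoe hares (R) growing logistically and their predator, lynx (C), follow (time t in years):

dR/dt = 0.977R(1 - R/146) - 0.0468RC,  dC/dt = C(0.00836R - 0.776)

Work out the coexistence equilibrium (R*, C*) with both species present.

R* ≈ 92.8, C* ≈ 7.6

From dC/dt = 0 with C > 0: 0.00836R* = 0.776, so R* = 92.8.
Substitute into dR/dt = 0: 0.977(1 - 92.8/146) = 0.0468C*.
The bracket is 0.364, giving C* = 0.356/0.0468 = 7.6.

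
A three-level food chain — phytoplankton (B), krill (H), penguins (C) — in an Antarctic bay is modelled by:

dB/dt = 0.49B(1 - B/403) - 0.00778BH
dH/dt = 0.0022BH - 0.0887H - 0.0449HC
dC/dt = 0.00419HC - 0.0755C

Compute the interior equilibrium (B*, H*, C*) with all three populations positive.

From dC/dt = 0: 0.00419H* = 0.0755, so H* = 18.
From dB/dt = 0: 0.49(1 - B*/403) = 0.00778·18, giving B* = 403·(1 - 0.286) = 288.
From dH/dt = 0: 0.0022·288 - 0.0887 = 0.0449C*, so C* = 0.544/0.0449 = 12.1.

B* ≈ 288, H* ≈ 18, C* ≈ 12.1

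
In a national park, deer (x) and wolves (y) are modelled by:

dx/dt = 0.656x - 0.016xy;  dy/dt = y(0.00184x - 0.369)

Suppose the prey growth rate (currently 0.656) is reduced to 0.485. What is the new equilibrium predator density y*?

At the interior fixed point, setting dx/dt = 0 with x > 0 fixes y* = (prey growth rate)/(xy coefficient) — independent of the other coefficients.
With the change, y* = 0.485/0.016 = 30.3; it falls from 41.

y* ≈ 30.3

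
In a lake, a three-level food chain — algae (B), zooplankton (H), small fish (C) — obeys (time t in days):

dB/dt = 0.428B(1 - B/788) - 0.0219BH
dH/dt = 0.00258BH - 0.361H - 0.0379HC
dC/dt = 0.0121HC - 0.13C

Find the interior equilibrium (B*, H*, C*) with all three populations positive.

B* ≈ 355, H* ≈ 10.7, C* ≈ 14.6

From dC/dt = 0: 0.0121H* = 0.13, so H* = 10.7.
From dB/dt = 0: 0.428(1 - B*/788) = 0.0219·10.7, giving B* = 788·(1 - 0.55) = 355.
From dH/dt = 0: 0.00258·355 - 0.361 = 0.0379C*, so C* = 0.554/0.0379 = 14.6.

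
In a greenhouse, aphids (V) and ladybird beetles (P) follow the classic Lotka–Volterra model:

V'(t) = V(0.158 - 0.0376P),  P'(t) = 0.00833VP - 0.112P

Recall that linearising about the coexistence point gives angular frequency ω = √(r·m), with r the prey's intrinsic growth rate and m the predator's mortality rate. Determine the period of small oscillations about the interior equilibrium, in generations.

Here r = 0.158 and m = 0.112, so r·m = 0.0177.
ω = √0.0177 = 0.133 per generation, hence T = 2π/ω ≈ 47.2 generations.

T ≈ 47.2 generations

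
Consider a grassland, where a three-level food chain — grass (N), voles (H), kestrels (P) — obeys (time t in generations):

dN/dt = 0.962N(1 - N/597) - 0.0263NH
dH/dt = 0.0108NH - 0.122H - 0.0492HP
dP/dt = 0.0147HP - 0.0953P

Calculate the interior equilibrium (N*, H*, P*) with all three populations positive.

From dP/dt = 0: 0.0147H* = 0.0953, so H* = 6.48.
From dN/dt = 0: 0.962(1 - N*/597) = 0.0263·6.48, giving N* = 597·(1 - 0.177) = 491.
From dH/dt = 0: 0.0108·491 - 0.122 = 0.0492P*, so P* = 5.18/0.0492 = 105.

N* ≈ 491, H* ≈ 6.48, P* ≈ 105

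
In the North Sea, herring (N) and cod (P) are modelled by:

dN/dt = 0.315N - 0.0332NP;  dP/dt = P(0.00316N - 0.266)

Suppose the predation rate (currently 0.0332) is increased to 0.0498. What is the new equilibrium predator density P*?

P* ≈ 6.33

At the interior fixed point, setting dN/dt = 0 with N > 0 fixes P* = (prey growth rate)/(NP coefficient) — independent of the other coefficients.
With the change, P* = 0.315/0.0498 = 6.33; it falls from 9.49.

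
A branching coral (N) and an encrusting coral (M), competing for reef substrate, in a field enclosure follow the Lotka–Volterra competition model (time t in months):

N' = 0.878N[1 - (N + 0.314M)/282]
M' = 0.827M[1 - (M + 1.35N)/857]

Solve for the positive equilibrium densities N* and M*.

Setting both brackets to zero gives the nullclines N + 0.314M = 282 and 1.35N + M = 857.
Substituting M = 857 - 1.35N into the first: N(1 - 0.314·1.35) = 282 - 0.314·857.
So N* = 12.9/0.576 = 22.4, and then M* = 857 - 1.35·22.4 = 827.

N* ≈ 22.4, M* ≈ 827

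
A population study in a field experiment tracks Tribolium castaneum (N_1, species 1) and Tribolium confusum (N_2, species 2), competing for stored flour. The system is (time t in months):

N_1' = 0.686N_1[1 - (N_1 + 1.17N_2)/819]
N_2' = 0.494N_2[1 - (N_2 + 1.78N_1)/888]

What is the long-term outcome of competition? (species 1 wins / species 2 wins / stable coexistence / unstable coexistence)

unstable coexistence (outcome depends on initial conditions)

Compare the nullcline intercepts: K1/α12 = 819/1.17 = 700 < K2 = 888; K2/α21 = 888/1.78 = 499 < K1 = 819.
Since both are reversed, neither can invade when rare; the interior point is a saddle.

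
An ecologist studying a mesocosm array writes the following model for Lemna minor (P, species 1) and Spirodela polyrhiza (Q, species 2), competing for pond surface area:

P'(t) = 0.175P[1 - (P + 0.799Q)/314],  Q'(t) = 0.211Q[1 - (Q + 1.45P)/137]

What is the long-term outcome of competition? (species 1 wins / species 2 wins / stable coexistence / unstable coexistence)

species 1 excludes species 2

Compare the nullcline intercepts: K1/α12 = 314/0.799 = 393 > K2 = 137; K2/α21 = 137/1.45 = 94.5 < K1 = 314.
Since the inequalities point opposite ways, species 1 can invade but species 2 cannot.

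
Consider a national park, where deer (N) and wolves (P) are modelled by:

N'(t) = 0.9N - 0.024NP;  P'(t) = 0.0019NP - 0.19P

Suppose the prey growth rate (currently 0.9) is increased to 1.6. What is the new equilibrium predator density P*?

P* ≈ 66.7

At the interior fixed point, setting dN/dt = 0 with N > 0 fixes P* = (prey growth rate)/(NP coefficient) — independent of the other coefficients.
With the change, P* = 1.6/0.024 = 66.7; it rises from 37.5.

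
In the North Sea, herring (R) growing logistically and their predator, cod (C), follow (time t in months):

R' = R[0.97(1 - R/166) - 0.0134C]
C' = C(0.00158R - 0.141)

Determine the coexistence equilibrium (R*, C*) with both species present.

R* ≈ 89.2, C* ≈ 33.5

From dC/dt = 0 with C > 0: 0.00158R* = 0.141, so R* = 89.2.
Substitute into dR/dt = 0: 0.97(1 - 89.2/166) = 0.0134C*.
The bracket is 0.462, giving C* = 0.449/0.0134 = 33.5.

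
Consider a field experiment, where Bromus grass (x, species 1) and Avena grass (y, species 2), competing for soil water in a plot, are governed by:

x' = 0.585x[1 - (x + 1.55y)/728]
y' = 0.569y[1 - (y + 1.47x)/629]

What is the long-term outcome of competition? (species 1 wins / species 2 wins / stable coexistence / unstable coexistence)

Compare the nullcline intercepts: K1/α12 = 728/1.55 = 470 < K2 = 629; K2/α21 = 629/1.47 = 428 < K1 = 728.
Since both are reversed, neither can invade when rare; the interior point is a saddle.

unstable coexistence (outcome depends on initial conditions)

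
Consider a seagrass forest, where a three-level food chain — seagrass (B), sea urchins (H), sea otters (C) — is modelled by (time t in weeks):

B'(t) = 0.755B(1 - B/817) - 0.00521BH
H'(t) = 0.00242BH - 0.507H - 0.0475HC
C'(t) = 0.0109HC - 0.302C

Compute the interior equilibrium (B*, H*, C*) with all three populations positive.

From dC/dt = 0: 0.0109H* = 0.302, so H* = 27.7.
From dB/dt = 0: 0.755(1 - B*/817) = 0.00521·27.7, giving B* = 817·(1 - 0.191) = 661.
From dH/dt = 0: 0.00242·661 - 0.507 = 0.0475C*, so C* = 1.09/0.0475 = 23.

B* ≈ 661, H* ≈ 27.7, C* ≈ 23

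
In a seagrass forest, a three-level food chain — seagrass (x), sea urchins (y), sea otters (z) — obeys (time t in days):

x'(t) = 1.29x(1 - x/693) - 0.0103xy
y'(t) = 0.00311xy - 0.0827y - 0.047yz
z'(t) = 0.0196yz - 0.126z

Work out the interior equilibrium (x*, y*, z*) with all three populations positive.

x* ≈ 657, y* ≈ 6.43, z* ≈ 41.7

From dz/dt = 0: 0.0196y* = 0.126, so y* = 6.43.
From dx/dt = 0: 1.29(1 - x*/693) = 0.0103·6.43, giving x* = 693·(1 - 0.0513) = 657.
From dy/dt = 0: 0.00311·657 - 0.0827 = 0.047z*, so z* = 1.96/0.047 = 41.7.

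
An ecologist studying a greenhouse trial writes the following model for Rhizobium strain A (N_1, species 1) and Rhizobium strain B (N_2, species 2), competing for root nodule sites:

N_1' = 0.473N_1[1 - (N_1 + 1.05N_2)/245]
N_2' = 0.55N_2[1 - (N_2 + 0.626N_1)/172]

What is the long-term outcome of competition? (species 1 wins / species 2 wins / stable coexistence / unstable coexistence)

Compare the nullcline intercepts: K1/α12 = 245/1.05 = 233 > K2 = 172; K2/α21 = 172/0.626 = 275 > K1 = 245.
Since both inequalities hold, each species can invade when rare, so the interior equilibrium is stable.

stable coexistence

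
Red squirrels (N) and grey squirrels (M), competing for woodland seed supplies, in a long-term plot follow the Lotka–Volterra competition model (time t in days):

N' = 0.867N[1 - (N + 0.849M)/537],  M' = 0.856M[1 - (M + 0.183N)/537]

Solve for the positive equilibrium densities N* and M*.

Setting both brackets to zero gives the nullclines N + 0.849M = 537 and 0.183N + M = 537.
Substituting M = 537 - 0.183N into the first: N(1 - 0.849·0.183) = 537 - 0.849·537.
So N* = 81.1/0.845 = 96, and then M* = 537 - 0.183·96 = 519.

N* ≈ 96, M* ≈ 519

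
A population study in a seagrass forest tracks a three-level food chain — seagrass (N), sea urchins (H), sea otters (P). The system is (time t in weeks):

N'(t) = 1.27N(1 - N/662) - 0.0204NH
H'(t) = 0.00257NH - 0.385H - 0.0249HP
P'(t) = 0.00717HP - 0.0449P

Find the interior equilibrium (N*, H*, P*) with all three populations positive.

From dP/dt = 0: 0.00717H* = 0.0449, so H* = 6.26.
From dN/dt = 0: 1.27(1 - N*/662) = 0.0204·6.26, giving N* = 662·(1 - 0.101) = 595.
From dH/dt = 0: 0.00257·595 - 0.385 = 0.0249P*, so P* = 1.15/0.0249 = 46.

N* ≈ 595, H* ≈ 6.26, P* ≈ 46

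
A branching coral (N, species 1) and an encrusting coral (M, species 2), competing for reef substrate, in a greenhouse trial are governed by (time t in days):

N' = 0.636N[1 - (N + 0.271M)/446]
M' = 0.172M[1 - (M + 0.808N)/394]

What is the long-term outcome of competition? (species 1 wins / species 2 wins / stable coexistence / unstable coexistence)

stable coexistence

Compare the nullcline intercepts: K1/α12 = 446/0.271 = 1650 > K2 = 394; K2/α21 = 394/0.808 = 488 > K1 = 446.
Since both inequalities hold, each species can invade when rare, so the interior equilibrium is stable.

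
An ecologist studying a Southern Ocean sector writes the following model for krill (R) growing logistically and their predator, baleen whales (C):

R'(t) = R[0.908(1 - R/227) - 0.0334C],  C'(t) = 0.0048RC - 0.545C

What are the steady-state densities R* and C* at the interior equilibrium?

From dC/dt = 0 with C > 0: 0.0048R* = 0.545, so R* = 114.
Substitute into dR/dt = 0: 0.908(1 - 114/227) = 0.0334C*.
The bracket is 0.5, giving C* = 0.454/0.0334 = 13.6.

R* ≈ 114, C* ≈ 13.6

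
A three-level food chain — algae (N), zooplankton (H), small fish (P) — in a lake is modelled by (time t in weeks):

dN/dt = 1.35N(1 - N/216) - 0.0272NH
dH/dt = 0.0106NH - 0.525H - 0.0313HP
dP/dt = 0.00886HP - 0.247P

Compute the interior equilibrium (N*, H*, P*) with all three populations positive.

N* ≈ 94.7, H* ≈ 27.9, P* ≈ 15.3

From dP/dt = 0: 0.00886H* = 0.247, so H* = 27.9.
From dN/dt = 0: 1.35(1 - N*/216) = 0.0272·27.9, giving N* = 216·(1 - 0.562) = 94.7.
From dH/dt = 0: 0.0106·94.7 - 0.525 = 0.0313P*, so P* = 0.479/0.0313 = 15.3.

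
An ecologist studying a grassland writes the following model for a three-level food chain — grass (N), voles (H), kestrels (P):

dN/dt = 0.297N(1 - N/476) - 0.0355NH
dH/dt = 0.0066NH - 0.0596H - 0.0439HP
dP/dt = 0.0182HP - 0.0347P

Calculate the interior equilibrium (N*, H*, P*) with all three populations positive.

N* ≈ 368, H* ≈ 1.91, P* ≈ 53.9

From dP/dt = 0: 0.0182H* = 0.0347, so H* = 1.91.
From dN/dt = 0: 0.297(1 - N*/476) = 0.0355·1.91, giving N* = 476·(1 - 0.228) = 368.
From dH/dt = 0: 0.0066·368 - 0.0596 = 0.0439P*, so P* = 2.37/0.0439 = 53.9.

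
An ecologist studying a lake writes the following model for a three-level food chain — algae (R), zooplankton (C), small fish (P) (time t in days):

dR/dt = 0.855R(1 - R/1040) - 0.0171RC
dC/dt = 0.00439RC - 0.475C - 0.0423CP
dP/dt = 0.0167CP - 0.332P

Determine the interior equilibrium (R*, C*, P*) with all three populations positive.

From dP/dt = 0: 0.0167C* = 0.332, so C* = 19.9.
From dR/dt = 0: 0.855(1 - R*/1040) = 0.0171·19.9, giving R* = 1040·(1 - 0.398) = 626.
From dC/dt = 0: 0.00439·626 - 0.475 = 0.0423P*, so P* = 2.28/0.0423 = 53.8.

R* ≈ 626, C* ≈ 19.9, P* ≈ 53.8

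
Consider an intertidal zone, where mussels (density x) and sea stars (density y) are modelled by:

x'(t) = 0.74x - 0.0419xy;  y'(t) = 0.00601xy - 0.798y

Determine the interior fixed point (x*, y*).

x* ≈ 133, y* ≈ 17.7

Set dy/dt = 0 with y > 0: 0.00601x - 0.798 = 0, so x* = 0.798/0.00601 = 133.
Set dx/dt = 0 with x > 0: 0.74 - 0.0419y = 0, so y* = 0.74/0.0419 = 17.7.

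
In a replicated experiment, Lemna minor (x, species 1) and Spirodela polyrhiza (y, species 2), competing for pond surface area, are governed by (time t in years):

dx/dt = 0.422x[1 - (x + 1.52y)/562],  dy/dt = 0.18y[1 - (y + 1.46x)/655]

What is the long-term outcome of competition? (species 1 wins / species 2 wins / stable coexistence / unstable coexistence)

unstable coexistence (outcome depends on initial conditions)

Compare the nullcline intercepts: K1/α12 = 562/1.52 = 370 < K2 = 655; K2/α21 = 655/1.46 = 449 < K1 = 562.
Since both are reversed, neither can invade when rare; the interior point is a saddle.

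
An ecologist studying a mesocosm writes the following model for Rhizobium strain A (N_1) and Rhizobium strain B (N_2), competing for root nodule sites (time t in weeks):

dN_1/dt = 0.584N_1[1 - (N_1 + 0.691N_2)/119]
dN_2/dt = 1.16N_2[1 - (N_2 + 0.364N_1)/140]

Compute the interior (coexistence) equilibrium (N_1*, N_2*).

N_1* ≈ 29.7, N_2* ≈ 129

Setting both brackets to zero gives the nullclines N_1 + 0.691N_2 = 119 and 0.364N_1 + N_2 = 140.
Substituting N_2 = 140 - 0.364N_1 into the first: N_1(1 - 0.691·0.364) = 119 - 0.691·140.
So N_1* = 22.3/0.748 = 29.7, and then N_2* = 140 - 0.364·29.7 = 129.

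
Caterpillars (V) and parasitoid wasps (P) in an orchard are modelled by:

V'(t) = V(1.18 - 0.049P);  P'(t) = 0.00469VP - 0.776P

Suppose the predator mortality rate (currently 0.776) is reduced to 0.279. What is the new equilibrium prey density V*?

At the interior fixed point, setting dP/dt = 0 with P > 0 fixes V* = (predator death rate)/(VP coefficient) — independent of the other coefficients.
With the change, V* = 0.279/0.00469 = 59.5; it falls from 165.

V* ≈ 59.5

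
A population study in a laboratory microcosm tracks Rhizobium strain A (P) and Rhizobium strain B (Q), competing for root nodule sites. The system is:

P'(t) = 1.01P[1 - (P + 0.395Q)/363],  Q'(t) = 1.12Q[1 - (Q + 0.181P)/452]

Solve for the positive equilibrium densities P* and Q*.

P* ≈ 199, Q* ≈ 416

Setting both brackets to zero gives the nullclines P + 0.395Q = 363 and 0.181P + Q = 452.
Substituting Q = 452 - 0.181P into the first: P(1 - 0.395·0.181) = 363 - 0.395·452.
So P* = 184/0.929 = 199, and then Q* = 452 - 0.181·199 = 416.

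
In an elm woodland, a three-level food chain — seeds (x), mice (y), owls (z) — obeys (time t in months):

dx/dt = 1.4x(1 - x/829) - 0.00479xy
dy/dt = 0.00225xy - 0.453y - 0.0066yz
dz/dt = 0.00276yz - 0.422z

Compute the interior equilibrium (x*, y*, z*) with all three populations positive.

x* ≈ 395, y* ≈ 153, z* ≈ 66.1

From dz/dt = 0: 0.00276y* = 0.422, so y* = 153.
From dx/dt = 0: 1.4(1 - x*/829) = 0.00479·153, giving x* = 829·(1 - 0.523) = 395.
From dy/dt = 0: 0.00225·395 - 0.453 = 0.0066z*, so z* = 0.436/0.0066 = 66.1.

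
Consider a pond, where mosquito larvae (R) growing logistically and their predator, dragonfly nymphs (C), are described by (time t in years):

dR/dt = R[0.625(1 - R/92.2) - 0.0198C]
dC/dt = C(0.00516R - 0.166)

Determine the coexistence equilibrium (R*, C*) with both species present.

R* ≈ 32.2, C* ≈ 20.6

From dC/dt = 0 with C > 0: 0.00516R* = 0.166, so R* = 32.2.
Substitute into dR/dt = 0: 0.625(1 - 32.2/92.2) = 0.0198C*.
The bracket is 0.651, giving C* = 0.407/0.0198 = 20.6.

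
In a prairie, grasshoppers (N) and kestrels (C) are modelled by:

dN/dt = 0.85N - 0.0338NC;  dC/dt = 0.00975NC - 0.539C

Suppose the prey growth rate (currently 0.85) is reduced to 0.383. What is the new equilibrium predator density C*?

C* ≈ 11.3

At the interior fixed point, setting dN/dt = 0 with N > 0 fixes C* = (prey growth rate)/(NC coefficient) — independent of the other coefficients.
With the change, C* = 0.383/0.0338 = 11.3; it falls from 25.1.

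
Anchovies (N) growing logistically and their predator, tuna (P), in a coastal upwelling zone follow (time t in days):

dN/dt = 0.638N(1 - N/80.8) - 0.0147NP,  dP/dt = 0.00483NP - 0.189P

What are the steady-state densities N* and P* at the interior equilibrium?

From dP/dt = 0 with P > 0: 0.00483N* = 0.189, so N* = 39.1.
Substitute into dN/dt = 0: 0.638(1 - 39.1/80.8) = 0.0147P*.
The bracket is 0.516, giving P* = 0.329/0.0147 = 22.4.

N* ≈ 39.1, P* ≈ 22.4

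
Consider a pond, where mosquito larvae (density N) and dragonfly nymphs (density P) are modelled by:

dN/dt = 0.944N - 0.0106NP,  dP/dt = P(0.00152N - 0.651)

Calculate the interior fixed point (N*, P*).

N* ≈ 428, P* ≈ 89.1

Set dP/dt = 0 with P > 0: 0.00152N - 0.651 = 0, so N* = 0.651/0.00152 = 428.
Set dN/dt = 0 with N > 0: 0.944 - 0.0106P = 0, so P* = 0.944/0.0106 = 89.1.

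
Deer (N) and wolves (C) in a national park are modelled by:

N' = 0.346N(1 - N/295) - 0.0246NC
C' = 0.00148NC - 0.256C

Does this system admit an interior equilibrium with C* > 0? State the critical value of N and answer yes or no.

The predator equation gives dC/dt > 0 only when N > 0.256/0.00148 = 173.
Without the predator, N → K = 295. Since 295 > 173, the predator can invade and persist.

Threshold N = 173; K > 173, so yes, the predator persists.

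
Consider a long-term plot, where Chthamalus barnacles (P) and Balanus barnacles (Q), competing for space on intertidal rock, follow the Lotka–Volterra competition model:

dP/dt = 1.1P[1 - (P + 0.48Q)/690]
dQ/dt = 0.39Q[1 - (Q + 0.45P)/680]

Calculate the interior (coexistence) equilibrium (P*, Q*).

P* ≈ 464, Q* ≈ 471

Setting both brackets to zero gives the nullclines P + 0.48Q = 690 and 0.45P + Q = 680.
Substituting Q = 680 - 0.45P into the first: P(1 - 0.48·0.45) = 690 - 0.48·680.
So P* = 364/0.784 = 464, and then Q* = 680 - 0.45·464 = 471.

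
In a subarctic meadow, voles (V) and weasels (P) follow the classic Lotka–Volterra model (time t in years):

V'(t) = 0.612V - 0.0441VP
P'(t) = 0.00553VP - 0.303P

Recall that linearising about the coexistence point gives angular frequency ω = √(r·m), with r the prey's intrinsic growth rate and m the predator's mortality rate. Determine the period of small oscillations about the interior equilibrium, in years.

Here r = 0.612 and m = 0.303, so r·m = 0.185.
ω = √0.185 = 0.431 per year, hence T = 2π/ω ≈ 14.6 years.

T ≈ 14.6 years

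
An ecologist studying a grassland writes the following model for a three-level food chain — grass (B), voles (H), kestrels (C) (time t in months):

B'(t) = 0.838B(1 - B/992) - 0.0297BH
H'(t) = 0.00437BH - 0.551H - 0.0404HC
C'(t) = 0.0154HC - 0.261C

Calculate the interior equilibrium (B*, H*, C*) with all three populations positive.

From dC/dt = 0: 0.0154H* = 0.261, so H* = 16.9.
From dB/dt = 0: 0.838(1 - B*/992) = 0.0297·16.9, giving B* = 992·(1 - 0.601) = 396.
From dH/dt = 0: 0.00437·396 - 0.551 = 0.0404C*, so C* = 1.18/0.0404 = 29.2.

B* ≈ 396, H* ≈ 16.9, C* ≈ 29.2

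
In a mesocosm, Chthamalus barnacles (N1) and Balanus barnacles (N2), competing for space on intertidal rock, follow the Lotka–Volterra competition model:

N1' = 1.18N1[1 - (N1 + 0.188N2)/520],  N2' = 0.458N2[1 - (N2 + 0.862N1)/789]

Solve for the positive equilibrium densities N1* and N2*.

Setting both brackets to zero gives the nullclines N1 + 0.188N2 = 520 and 0.862N1 + N2 = 789.
Substituting N2 = 789 - 0.862N1 into the first: N1(1 - 0.188·0.862) = 520 - 0.188·789.
So N1* = 372/0.838 = 444, and then N2* = 789 - 0.862·444 = 407.

N1* ≈ 444, N2* ≈ 407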